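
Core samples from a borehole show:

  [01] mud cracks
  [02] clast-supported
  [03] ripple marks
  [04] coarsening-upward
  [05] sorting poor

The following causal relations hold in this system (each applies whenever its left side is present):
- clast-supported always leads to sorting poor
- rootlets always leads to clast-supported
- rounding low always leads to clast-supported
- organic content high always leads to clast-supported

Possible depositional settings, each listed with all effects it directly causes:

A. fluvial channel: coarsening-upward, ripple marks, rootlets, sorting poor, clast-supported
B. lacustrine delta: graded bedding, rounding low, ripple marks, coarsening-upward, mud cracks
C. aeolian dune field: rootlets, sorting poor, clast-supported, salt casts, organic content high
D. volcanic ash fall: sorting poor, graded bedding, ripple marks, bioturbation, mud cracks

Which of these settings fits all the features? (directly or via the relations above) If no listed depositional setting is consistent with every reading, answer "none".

B

For each candidate, compare predicted effects to what was observed:
(A) fluvial channel — mud cracks ✗; clast-supported ✓; ripple marks ✓; coarsening-upward ✓; sorting poor ✓
(B) lacustrine delta — mud cracks ✓; clast-supported ✓ (by rounding low → clast-supported); ripple marks ✓; coarsening-upward ✓; sorting poor ✓ (by rounding low → clast-supported → sorting poor)
(C) aeolian dune field — mud cracks ✗; clast-supported ✓; ripple marks ✗; coarsening-upward ✗; sorting poor ✓
(D) volcanic ash fall — does not account for clast-supported, coarsening-upward
Only (B) is consistent with every observation.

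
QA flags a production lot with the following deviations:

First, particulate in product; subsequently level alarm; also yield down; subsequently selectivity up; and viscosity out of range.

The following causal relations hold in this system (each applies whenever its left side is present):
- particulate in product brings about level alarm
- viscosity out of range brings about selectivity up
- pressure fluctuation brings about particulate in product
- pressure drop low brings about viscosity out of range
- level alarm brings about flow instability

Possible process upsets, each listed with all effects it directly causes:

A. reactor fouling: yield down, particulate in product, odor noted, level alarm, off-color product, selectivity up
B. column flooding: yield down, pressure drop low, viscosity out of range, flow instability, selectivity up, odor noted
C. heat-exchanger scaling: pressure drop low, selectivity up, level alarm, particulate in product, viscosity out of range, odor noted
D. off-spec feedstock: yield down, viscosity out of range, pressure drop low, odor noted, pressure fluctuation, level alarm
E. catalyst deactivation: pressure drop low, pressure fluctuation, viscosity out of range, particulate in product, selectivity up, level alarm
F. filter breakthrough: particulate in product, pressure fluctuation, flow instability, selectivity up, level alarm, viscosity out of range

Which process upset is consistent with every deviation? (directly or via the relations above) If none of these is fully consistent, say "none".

Per-candidate check:
(A) reactor fouling — does not account for viscosity out of range
(B) column flooding — particulate in product ✗; level alarm ✗; yield down ✓; selectivity up ✓; viscosity out of range ✓
(C) heat-exchanger scaling — particulate in product ✓; level alarm ✓; yield down ✗; selectivity up ✓; viscosity out of range ✓
(D) off-spec feedstock — accounts for every observation (particulate in product through pressure fluctuation → particulate in product)
(E) catalyst deactivation — does not account for yield down
(F) filter breakthrough — does not account for yield down
(D) alone accounts for all the evidence.

D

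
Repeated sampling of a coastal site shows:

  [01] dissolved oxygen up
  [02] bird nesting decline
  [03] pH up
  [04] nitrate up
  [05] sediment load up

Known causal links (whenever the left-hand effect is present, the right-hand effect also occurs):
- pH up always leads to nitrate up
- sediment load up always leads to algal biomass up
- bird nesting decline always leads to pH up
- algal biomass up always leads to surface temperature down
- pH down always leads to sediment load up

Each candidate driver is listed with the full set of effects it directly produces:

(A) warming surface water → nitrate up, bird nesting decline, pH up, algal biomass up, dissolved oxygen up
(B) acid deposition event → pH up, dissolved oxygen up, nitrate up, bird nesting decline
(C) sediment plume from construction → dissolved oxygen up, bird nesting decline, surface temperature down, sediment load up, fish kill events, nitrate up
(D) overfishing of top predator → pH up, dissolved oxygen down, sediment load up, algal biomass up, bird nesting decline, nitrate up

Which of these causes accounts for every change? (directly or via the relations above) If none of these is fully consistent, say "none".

C

For each candidate, compare predicted effects to what was observed:
(A) warming surface water — does not account for sediment load up
(B) acid deposition event — dissolved oxygen up match; bird nesting decline match; pH up match; nitrate up match; sediment load up miss
(C) sediment plume from construction — dissolved oxygen up match; bird nesting decline match; pH up match (through bird nesting decline → pH up); nitrate up match; sediment load up match
(D) overfishing of top predator — fails on dissolved oxygen up (predicts dissolved oxygen down, not dissolved oxygen up)
(C) is the only candidate with no mismatches.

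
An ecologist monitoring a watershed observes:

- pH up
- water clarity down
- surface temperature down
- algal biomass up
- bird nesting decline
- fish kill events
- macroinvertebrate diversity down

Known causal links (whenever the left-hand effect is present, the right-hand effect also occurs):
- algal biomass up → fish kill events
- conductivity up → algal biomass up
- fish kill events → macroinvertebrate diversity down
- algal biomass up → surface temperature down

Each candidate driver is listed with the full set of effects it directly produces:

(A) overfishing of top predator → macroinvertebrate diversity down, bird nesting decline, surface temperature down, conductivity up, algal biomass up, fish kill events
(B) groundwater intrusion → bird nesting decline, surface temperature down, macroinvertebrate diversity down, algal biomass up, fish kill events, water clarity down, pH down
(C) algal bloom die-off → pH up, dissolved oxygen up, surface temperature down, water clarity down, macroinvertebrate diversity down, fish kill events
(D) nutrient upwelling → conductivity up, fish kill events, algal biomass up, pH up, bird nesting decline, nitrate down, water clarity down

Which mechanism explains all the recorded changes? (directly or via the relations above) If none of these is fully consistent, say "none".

Checking each candidate against the observations:
(A) overfishing of top predator — pH up miss; water clarity down miss; surface temperature down match; algal biomass up match; bird nesting decline match; fish kill events match; macroinvertebrate diversity down match
(B) groundwater intrusion — fails on pH up (predicts pH down, not pH up)
(C) algal bloom die-off — does not account for algal biomass up, bird nesting decline
(D) nutrient upwelling — pH up match; water clarity down match; surface temperature down match (via algal biomass up → surface temperature down); algal biomass up match; bird nesting decline match; fish kill events match; macroinvertebrate diversity down match (via fish kill events → macroinvertebrate diversity down)
Only (D) is consistent with every observation.

D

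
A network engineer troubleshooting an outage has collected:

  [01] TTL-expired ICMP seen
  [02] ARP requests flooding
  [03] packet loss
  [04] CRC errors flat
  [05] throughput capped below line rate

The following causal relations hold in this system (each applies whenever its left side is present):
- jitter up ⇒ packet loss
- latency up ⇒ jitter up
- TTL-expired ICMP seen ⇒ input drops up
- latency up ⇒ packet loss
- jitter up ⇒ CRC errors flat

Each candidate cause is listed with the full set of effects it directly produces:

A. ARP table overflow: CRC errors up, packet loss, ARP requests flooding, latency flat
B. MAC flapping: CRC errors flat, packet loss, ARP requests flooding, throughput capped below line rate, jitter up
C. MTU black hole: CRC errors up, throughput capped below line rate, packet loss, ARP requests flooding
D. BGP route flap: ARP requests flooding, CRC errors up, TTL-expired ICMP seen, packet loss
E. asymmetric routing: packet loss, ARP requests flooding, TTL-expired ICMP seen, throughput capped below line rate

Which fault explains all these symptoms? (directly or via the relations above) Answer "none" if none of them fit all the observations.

none

Testing each hypothesis:
(A) ARP table overflow — fails on TTL-expired ICMP seen, CRC errors flat, throughput capped below line rate (predicts CRC errors up, not CRC errors flat)
(B) MAC flapping — TTL-expired ICMP seen ✗; ARP requests flooding ✓; packet loss ✓; CRC errors flat ✓; throughput capped below line rate ✓
(C) MTU black hole — TTL-expired ICMP seen ✗; ARP requests flooding ✓; packet loss ✓; CRC errors flat ✗; throughput capped below line rate ✓
(D) BGP route flap — TTL-expired ICMP seen ✓; ARP requests flooding ✓; packet loss ✓; CRC errors flat ✗; throughput capped below line rate ✗
(E) asymmetric routing — does not account for CRC errors flat
No candidate is consistent with all observations.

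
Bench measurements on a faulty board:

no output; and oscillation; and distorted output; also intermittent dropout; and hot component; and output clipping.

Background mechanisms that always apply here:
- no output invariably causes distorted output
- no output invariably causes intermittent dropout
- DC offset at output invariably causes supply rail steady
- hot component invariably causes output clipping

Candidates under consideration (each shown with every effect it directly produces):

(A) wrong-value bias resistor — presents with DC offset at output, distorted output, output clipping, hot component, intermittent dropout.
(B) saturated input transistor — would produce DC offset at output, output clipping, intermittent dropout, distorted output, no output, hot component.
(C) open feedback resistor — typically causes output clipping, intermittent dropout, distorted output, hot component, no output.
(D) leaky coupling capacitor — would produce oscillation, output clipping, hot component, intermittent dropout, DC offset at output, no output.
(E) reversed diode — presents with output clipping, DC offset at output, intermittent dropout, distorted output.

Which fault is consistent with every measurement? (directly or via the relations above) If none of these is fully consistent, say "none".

Testing each hypothesis:
(A) wrong-value bias resistor — no output -; oscillation -; distorted output +; intermittent dropout +; hot component +; output clipping +
(B) saturated input transistor — no output +; oscillation -; distorted output +; intermittent dropout +; hot component +; output clipping +
(C) open feedback resistor — no output +; oscillation -; distorted output +; intermittent dropout +; hot component +; output clipping +
(D) leaky coupling capacitor — no output +; oscillation +; distorted output + (via no output → distorted output); intermittent dropout +; hot component +; output clipping +
(E) reversed diode — does not account for no output, oscillation, hot component
Only (D) is consistent with every observation.

D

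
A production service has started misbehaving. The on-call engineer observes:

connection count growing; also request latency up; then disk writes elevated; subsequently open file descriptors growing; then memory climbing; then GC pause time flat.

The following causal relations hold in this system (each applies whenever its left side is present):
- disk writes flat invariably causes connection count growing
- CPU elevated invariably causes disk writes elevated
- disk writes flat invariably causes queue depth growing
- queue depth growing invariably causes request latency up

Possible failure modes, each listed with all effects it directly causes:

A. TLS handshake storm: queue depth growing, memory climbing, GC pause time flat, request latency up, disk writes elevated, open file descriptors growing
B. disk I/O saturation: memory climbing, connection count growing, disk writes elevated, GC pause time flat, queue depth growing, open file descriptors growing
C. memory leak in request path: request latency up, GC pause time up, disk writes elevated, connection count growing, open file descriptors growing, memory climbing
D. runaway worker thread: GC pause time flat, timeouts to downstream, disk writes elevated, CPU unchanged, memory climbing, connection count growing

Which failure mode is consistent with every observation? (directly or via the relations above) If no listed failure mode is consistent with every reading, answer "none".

B

For each candidate, compare predicted effects to what was observed:
(A) TLS handshake storm — connection count growing ✗; request latency up ✓; disk writes elevated ✓; open file descriptors growing ✓; memory climbing ✓; GC pause time flat ✓
(B) disk I/O saturation — connection count growing ✓; request latency up ✓ (via queue depth growing → request latency up); disk writes elevated ✓; open file descriptors growing ✓; memory climbing ✓; GC pause time flat ✓
(C) memory leak in request path — fails on GC pause time flat (predicts GC pause time up, not GC pause time flat)
(D) runaway worker thread — connection count growing ✓; request latency up ✗; disk writes elevated ✓; open file descriptors growing ✗; memory climbing ✓; GC pause time flat ✓
Only (B) is consistent with every observation.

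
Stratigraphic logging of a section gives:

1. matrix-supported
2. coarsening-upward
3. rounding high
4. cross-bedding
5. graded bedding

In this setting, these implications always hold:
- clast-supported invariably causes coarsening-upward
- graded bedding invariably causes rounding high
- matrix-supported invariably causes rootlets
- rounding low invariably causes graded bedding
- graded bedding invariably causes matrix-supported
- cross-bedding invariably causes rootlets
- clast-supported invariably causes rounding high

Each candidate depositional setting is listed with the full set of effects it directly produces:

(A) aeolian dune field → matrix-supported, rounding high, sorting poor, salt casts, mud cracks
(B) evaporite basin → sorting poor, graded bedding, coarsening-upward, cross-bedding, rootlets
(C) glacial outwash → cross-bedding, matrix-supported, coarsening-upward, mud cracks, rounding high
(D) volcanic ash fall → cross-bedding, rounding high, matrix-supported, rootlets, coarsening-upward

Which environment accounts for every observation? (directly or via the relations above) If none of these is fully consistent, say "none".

Testing each hypothesis:
(A) aeolian dune field — does not account for coarsening-upward, cross-bedding, graded bedding
(B) evaporite basin — matrix-supported + (through graded bedding → matrix-supported); coarsening-upward +; rounding high + (through graded bedding → rounding high); cross-bedding +; graded bedding +
(C) glacial outwash — matrix-supported +; coarsening-upward +; rounding high +; cross-bedding +; graded bedding -
(D) volcanic ash fall — does not account for graded bedding
(B) is the only candidate with no mismatches.

B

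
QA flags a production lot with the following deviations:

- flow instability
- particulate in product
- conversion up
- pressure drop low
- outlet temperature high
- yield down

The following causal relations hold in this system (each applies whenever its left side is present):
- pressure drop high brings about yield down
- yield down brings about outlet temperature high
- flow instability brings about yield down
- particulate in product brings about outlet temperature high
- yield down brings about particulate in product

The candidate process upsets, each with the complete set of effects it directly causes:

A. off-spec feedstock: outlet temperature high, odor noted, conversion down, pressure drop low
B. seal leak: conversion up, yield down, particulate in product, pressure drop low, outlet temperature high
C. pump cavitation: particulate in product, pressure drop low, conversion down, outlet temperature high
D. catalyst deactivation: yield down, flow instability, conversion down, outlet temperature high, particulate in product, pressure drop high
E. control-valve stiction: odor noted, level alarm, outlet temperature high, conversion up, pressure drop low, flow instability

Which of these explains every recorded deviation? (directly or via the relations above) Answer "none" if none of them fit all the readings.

E

Testing each hypothesis:
(A) off-spec feedstock — flow instability -; particulate in product -; conversion up -; pressure drop low +; outlet temperature high +; yield down -
(B) seal leak — does not account for flow instability
(C) pump cavitation — fails on flow instability, conversion up, yield down (predicts conversion down, not conversion up)
(D) catalyst deactivation — fails on conversion up, pressure drop low (predicts conversion down, not conversion up; predicts pressure drop high, not pressure drop low)
(E) control-valve stiction — accounts for every observation (particulate in product through flow instability → yield down → particulate in product)
(E) is the only candidate with no mismatches.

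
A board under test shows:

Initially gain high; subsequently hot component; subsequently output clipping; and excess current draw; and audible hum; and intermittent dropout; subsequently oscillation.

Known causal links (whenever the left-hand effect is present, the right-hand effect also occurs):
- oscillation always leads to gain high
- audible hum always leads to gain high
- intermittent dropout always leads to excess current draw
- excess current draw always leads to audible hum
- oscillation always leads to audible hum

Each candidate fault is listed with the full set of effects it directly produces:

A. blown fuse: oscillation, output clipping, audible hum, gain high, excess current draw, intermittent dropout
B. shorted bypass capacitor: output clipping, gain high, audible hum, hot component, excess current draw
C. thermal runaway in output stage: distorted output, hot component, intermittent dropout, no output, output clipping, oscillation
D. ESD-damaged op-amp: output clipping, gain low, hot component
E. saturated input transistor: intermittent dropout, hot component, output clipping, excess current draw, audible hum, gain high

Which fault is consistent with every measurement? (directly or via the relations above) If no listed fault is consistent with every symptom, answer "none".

C

Testing each hypothesis:
(A) blown fuse — gain high ✓; hot component ✗; output clipping ✓; excess current draw ✓; audible hum ✓; intermittent dropout ✓; oscillation ✓
(B) shorted bypass capacitor — gain high ✓; hot component ✓; output clipping ✓; excess current draw ✓; audible hum ✓; intermittent dropout ✗; oscillation ✗
(C) thermal runaway in output stage — gain high ✓ (via oscillation → gain high); hot component ✓; output clipping ✓; excess current draw ✓ (via intermittent dropout → excess current draw); audible hum ✓ (via oscillation → audible hum); intermittent dropout ✓; oscillation ✓
(D) ESD-damaged op-amp — gain high ✗; hot component ✓; output clipping ✓; excess current draw ✗; audible hum ✗; intermittent dropout ✗; oscillation ✗
(E) saturated input transistor — gain high ✓; hot component ✓; output clipping ✓; excess current draw ✓; audible hum ✓; intermittent dropout ✓; oscillation ✗
(C) alone accounts for all the evidence.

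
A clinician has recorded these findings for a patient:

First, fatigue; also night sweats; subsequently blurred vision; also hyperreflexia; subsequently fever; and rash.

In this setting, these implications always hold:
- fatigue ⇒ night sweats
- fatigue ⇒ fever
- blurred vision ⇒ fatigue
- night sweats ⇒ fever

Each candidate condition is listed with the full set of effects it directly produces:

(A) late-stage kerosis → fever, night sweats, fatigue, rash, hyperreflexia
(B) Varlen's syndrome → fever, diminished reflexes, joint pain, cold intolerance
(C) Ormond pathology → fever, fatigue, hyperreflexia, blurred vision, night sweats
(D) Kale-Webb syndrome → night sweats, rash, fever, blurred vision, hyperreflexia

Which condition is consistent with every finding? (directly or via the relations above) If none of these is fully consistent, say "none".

D

Per-candidate check:
(A) late-stage kerosis — fatigue match; night sweats match; blurred vision miss; hyperreflexia match; fever match; rash match
(B) Varlen's syndrome — fatigue miss; night sweats miss; blurred vision miss; hyperreflexia miss; fever match; rash miss
(C) Ormond pathology — does not account for rash
(D) Kale-Webb syndrome — fatigue match (by blurred vision → fatigue); night sweats match; blurred vision match; hyperreflexia match; fever match; rash match
(D) is the only candidate with no mismatches.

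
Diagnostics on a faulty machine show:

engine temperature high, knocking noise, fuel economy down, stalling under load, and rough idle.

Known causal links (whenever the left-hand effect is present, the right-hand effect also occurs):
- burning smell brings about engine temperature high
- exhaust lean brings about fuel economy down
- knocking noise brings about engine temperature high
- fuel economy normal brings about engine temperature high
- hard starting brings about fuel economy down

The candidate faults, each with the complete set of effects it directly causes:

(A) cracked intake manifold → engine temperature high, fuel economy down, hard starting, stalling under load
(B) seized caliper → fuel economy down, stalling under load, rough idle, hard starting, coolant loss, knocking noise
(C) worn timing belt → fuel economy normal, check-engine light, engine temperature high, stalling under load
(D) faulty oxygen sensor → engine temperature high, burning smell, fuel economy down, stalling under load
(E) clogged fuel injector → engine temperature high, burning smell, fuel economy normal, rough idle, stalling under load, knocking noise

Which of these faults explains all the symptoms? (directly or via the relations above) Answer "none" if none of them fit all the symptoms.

Testing each hypothesis:
(A) cracked intake manifold — engine temperature high ✓; knocking noise ✗; fuel economy down ✓; stalling under load ✓; rough idle ✗
(B) seized caliper — engine temperature high ✓ (through knocking noise → engine temperature high); knocking noise ✓; fuel economy down ✓; stalling under load ✓; rough idle ✓
(C) worn timing belt — fails on knocking noise, fuel economy down, rough idle (predicts fuel economy normal, not fuel economy down)
(D) faulty oxygen sensor — does not account for knocking noise, rough idle
(E) clogged fuel injector — engine temperature high ✓; knocking noise ✓; fuel economy down ✗; stalling under load ✓; rough idle ✓
(B) is the only candidate with no mismatches.

B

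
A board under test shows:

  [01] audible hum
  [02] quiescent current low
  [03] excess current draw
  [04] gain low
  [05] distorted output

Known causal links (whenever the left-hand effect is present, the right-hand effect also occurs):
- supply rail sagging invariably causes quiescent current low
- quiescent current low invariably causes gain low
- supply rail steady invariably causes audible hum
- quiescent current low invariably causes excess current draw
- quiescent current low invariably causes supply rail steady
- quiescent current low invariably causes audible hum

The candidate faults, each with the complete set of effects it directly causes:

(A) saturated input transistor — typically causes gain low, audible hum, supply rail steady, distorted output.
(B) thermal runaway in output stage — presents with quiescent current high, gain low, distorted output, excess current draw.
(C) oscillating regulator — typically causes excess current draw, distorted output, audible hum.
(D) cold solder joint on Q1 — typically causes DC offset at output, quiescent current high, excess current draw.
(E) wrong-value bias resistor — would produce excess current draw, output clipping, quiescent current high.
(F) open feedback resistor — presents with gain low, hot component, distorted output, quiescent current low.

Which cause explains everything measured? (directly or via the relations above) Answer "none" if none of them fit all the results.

Per-candidate check:
(A) saturated input transistor — audible hum ✓; quiescent current low ✗; excess current draw ✗; gain low ✓; distorted output ✓
(B) thermal runaway in output stage — audible hum ✗; quiescent current low ✗; excess current draw ✓; gain low ✓; distorted output ✓
(C) oscillating regulator — audible hum ✓; quiescent current low ✗; excess current draw ✓; gain low ✗; distorted output ✓
(D) cold solder joint on Q1 — fails on audible hum, quiescent current low, gain low, distorted output (predicts quiescent current high, not quiescent current low)
(E) wrong-value bias resistor — fails on audible hum, quiescent current low, gain low, distorted output (predicts quiescent current high, not quiescent current low)
(F) open feedback resistor — accounts for every observation (audible hum by quiescent current low → audible hum)
Only (F) is consistent with every observation.

F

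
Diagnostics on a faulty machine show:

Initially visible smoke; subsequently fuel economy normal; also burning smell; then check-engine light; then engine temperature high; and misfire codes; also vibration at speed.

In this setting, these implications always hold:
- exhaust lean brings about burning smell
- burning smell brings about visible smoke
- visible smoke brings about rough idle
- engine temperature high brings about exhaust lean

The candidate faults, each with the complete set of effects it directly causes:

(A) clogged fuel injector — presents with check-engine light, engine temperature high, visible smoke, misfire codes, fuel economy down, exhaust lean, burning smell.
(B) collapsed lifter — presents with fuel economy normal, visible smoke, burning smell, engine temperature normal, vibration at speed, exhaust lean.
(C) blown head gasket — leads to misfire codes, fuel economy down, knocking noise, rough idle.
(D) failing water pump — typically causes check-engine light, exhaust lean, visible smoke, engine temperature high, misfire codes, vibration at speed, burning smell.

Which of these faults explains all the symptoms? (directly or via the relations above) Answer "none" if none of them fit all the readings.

Testing each hypothesis:
(A) clogged fuel injector — fails on fuel economy normal, vibration at speed (predicts fuel economy down, not fuel economy normal)
(B) collapsed lifter — visible smoke yes; fuel economy normal yes; burning smell yes; check-engine light NO; engine temperature high NO; misfire codes NO; vibration at speed yes
(C) blown head gasket — visible smoke NO; fuel economy normal NO; burning smell NO; check-engine light NO; engine temperature high NO; misfire codes yes; vibration at speed NO
(D) failing water pump — does not account for fuel economy normal
Every candidate fails on at least one observation.

none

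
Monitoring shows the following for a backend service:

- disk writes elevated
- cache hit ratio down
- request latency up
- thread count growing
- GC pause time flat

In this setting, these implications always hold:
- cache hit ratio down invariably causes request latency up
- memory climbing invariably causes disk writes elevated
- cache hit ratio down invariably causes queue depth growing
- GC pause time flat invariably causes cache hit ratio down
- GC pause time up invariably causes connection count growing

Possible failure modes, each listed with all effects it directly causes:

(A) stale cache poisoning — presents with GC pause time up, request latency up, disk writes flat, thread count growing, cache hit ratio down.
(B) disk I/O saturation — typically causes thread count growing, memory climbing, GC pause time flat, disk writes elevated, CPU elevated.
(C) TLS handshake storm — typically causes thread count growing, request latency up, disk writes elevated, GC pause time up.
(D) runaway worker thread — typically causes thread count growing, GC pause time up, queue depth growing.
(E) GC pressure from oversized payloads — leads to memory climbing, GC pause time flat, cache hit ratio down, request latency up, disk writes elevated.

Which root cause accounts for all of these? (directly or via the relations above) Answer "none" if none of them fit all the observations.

B

Checking each candidate against the observations:
(A) stale cache poisoning — disk writes elevated -; cache hit ratio down +; request latency up +; thread count growing +; GC pause time flat -
(B) disk I/O saturation — disk writes elevated +; cache hit ratio down + (via GC pause time flat → cache hit ratio down); request latency up + (via GC pause time flat → cache hit ratio down → request latency up); thread count growing +; GC pause time flat +
(C) TLS handshake storm — fails on cache hit ratio down, GC pause time flat (predicts GC pause time up, not GC pause time flat)
(D) runaway worker thread — disk writes elevated -; cache hit ratio down -; request latency up -; thread count growing +; GC pause time flat -
(E) GC pressure from oversized payloads — does not account for thread count growing
(B) is the only candidate with no mismatches.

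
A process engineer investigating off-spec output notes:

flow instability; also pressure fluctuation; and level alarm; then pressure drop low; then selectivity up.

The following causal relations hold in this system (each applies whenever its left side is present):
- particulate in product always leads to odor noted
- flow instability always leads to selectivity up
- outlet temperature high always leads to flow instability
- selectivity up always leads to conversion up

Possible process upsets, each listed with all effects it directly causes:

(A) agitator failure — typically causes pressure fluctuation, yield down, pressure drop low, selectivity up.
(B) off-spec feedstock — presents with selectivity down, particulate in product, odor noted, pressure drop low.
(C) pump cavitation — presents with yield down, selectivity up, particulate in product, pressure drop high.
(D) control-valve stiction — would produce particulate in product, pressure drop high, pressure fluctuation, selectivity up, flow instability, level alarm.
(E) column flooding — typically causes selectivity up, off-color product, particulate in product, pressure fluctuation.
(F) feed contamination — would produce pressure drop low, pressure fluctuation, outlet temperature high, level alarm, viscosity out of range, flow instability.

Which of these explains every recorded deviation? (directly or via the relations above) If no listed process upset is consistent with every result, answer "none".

Testing each hypothesis:
(A) agitator failure — does not account for flow instability, level alarm
(B) off-spec feedstock — flow instability NO; pressure fluctuation NO; level alarm NO; pressure drop low yes; selectivity up NO
(C) pump cavitation — fails on flow instability, pressure fluctuation, level alarm, pressure drop low (predicts pressure drop high, not pressure drop low)
(D) control-valve stiction — fails on pressure drop low (predicts pressure drop high, not pressure drop low)
(E) column flooding — does not account for flow instability, level alarm, pressure drop low
(F) feed contamination — flow instability yes; pressure fluctuation yes; level alarm yes; pressure drop low yes; selectivity up yes (through flow instability → selectivity up)
(F) alone accounts for all the evidence.

F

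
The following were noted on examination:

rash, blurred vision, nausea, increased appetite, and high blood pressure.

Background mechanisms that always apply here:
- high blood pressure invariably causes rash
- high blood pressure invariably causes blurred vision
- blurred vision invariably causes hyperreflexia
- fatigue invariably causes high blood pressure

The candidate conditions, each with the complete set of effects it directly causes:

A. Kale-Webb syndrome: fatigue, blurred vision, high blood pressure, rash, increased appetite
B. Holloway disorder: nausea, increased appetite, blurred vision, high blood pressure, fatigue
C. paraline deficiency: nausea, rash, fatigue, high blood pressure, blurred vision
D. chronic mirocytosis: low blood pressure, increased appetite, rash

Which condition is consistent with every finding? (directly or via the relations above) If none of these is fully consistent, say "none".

B

Checking each candidate against the observations:
(A) Kale-Webb syndrome — rash match; blurred vision match; nausea miss; increased appetite match; high blood pressure match
(B) Holloway disorder — rash match (via high blood pressure → rash); blurred vision match; nausea match; increased appetite match; high blood pressure match
(C) paraline deficiency — rash match; blurred vision match; nausea match; increased appetite miss; high blood pressure match
(D) chronic mirocytosis — rash match; blurred vision miss; nausea miss; increased appetite match; high blood pressure miss
(B) is the only candidate with no mismatches.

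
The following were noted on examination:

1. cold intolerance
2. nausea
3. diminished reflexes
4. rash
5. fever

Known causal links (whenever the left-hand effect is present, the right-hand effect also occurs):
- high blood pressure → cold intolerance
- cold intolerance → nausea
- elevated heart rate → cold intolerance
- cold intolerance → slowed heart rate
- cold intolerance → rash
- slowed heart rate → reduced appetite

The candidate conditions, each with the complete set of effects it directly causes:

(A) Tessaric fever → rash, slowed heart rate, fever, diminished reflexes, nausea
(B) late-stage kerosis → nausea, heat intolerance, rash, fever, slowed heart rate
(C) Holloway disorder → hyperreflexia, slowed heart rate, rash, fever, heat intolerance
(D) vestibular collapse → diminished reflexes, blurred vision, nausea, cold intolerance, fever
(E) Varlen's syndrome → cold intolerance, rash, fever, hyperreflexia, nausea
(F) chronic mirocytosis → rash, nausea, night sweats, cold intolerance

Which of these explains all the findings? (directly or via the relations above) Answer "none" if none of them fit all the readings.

D

Checking each candidate against the observations:
(A) Tessaric fever — cold intolerance ✗; nausea ✓; diminished reflexes ✓; rash ✓; fever ✓
(B) late-stage kerosis — fails on cold intolerance, diminished reflexes (predicts heat intolerance, not cold intolerance)
(C) Holloway disorder — fails on cold intolerance, nausea, diminished reflexes (predicts heat intolerance, not cold intolerance; predicts hyperreflexia, not diminished reflexes)
(D) vestibular collapse — cold intolerance ✓; nausea ✓; diminished reflexes ✓; rash ✓ (through cold intolerance → rash); fever ✓
(E) Varlen's syndrome — cold intolerance ✓; nausea ✓; diminished reflexes ✗; rash ✓; fever ✓
(F) chronic mirocytosis — cold intolerance ✓; nausea ✓; diminished reflexes ✗; rash ✓; fever ✗
(D) is the only candidate with no mismatches.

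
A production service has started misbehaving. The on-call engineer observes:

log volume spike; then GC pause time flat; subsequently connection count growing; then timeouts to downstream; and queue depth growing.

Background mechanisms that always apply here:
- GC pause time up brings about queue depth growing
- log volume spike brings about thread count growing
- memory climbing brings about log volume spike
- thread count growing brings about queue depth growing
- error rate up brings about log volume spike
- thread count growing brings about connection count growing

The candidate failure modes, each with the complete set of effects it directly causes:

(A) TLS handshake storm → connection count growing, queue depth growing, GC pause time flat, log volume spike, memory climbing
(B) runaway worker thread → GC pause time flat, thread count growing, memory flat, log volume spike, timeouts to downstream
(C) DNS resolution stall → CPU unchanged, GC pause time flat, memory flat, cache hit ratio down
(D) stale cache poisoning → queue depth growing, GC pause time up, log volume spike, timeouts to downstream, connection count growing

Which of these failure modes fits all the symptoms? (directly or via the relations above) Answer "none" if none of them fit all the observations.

For each candidate, compare predicted effects to what was observed:
(A) TLS handshake storm — log volume spike match; GC pause time flat match; connection count growing match; timeouts to downstream miss; queue depth growing match
(B) runaway worker thread — accounts for every observation (connection count growing via thread count growing → connection count growing)
(C) DNS resolution stall — log volume spike miss; GC pause time flat match; connection count growing miss; timeouts to downstream miss; queue depth growing miss
(D) stale cache poisoning — fails on GC pause time flat (predicts GC pause time up, not GC pause time flat)
(B) is the only candidate with no mismatches.

B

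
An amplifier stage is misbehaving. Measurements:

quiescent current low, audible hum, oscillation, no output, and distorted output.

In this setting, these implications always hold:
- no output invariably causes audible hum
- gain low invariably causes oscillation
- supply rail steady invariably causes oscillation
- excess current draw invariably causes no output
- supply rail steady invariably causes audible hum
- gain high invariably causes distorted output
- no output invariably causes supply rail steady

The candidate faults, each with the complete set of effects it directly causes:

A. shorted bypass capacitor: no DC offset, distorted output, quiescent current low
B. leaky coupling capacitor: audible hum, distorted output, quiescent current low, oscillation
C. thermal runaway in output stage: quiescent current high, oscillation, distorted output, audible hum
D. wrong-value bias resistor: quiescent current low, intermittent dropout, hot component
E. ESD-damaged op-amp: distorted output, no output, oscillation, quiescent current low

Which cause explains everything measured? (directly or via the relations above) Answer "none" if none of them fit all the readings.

Testing each hypothesis:
(A) shorted bypass capacitor — does not account for audible hum, oscillation, no output
(B) leaky coupling capacitor — quiescent current low yes; audible hum yes; oscillation yes; no output NO; distorted output yes
(C) thermal runaway in output stage — fails on quiescent current low, no output (predicts quiescent current high, not quiescent current low)
(D) wrong-value bias resistor — does not account for audible hum, oscillation, no output, distorted output
(E) ESD-damaged op-amp — accounts for every observation (audible hum through no output → audible hum)
(E) alone accounts for all the evidence.

E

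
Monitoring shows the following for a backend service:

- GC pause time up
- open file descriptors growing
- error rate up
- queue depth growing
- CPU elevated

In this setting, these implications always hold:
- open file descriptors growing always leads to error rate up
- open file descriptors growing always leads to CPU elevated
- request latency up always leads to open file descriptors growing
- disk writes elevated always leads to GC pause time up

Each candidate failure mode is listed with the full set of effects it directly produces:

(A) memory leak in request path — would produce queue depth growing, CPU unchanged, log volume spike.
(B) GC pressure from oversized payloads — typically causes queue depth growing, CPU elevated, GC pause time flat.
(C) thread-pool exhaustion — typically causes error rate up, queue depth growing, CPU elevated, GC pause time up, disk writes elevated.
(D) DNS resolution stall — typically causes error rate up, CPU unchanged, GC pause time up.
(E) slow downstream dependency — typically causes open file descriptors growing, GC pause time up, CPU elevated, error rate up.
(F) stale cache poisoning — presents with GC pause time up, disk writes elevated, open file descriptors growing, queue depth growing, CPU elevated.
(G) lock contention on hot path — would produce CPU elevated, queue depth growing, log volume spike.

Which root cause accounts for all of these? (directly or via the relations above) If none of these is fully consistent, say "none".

Checking each candidate against the observations:
(A) memory leak in request path — fails on GC pause time up, open file descriptors growing, error rate up, CPU elevated (predicts CPU unchanged, not CPU elevated)
(B) GC pressure from oversized payloads — fails on GC pause time up, open file descriptors growing, error rate up (predicts GC pause time flat, not GC pause time up)
(C) thread-pool exhaustion — GC pause time up match; open file descriptors growing miss; error rate up match; queue depth growing match; CPU elevated match
(D) DNS resolution stall — fails on open file descriptors growing, queue depth growing, CPU elevated (predicts CPU unchanged, not CPU elevated)
(E) slow downstream dependency — does not account for queue depth growing
(F) stale cache poisoning — GC pause time up match; open file descriptors growing match; error rate up match (via open file descriptors growing → error rate up); queue depth growing match; CPU elevated match
(G) lock contention on hot path — GC pause time up miss; open file descriptors growing miss; error rate up miss; queue depth growing match; CPU elevated match
(F) alone accounts for all the evidence.

F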